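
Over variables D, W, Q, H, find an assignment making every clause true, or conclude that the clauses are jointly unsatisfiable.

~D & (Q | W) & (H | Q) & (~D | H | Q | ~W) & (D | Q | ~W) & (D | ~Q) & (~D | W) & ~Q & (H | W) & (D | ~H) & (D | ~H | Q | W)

Case D = True:
  Clause (~D) is falsified — contradiction.
Case D = False:
  (D | ~Q) forces Q = False.
  (Q | W) forces W = True.
  Clause (D | Q | ~W) is falsified — contradiction.
Both cases fail, so the formula is unsatisfiable.

Unsatisfiable — no assignment works.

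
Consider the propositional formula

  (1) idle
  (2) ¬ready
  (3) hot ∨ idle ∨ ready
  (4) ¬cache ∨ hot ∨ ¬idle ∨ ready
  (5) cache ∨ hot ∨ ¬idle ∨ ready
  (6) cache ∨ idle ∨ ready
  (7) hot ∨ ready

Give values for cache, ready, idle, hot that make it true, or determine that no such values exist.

Unit clause (idle) forces idle = True.
Unit clause (¬ready) forces ready = False.
In (hot ∨ ready) only hot is left, so hot = True.
Set cache = False.
Check each clause:
  (idle): idle holds.
  (¬ready): ¬ready holds.
  (hot ∨ idle ∨ ready): hot holds.
  (¬cache ∨ hot ∨ ¬idle ∨ ready): ¬cache holds.
  (cache ∨ hot ∨ ¬idle ∨ ready): hot holds.
  (cache ∨ idle ∨ ready): idle holds.
  (hot ∨ ready): hot holds.
All clauses satisfied.

cache = False, ready = False, idle = True, hot = True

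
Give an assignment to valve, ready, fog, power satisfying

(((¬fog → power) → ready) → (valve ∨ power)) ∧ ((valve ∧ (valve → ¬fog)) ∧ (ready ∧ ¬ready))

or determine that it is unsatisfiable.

Unsatisfiable — no assignment works.

Case ready = True: the conjunct ¬ready is False.
Case ready = False: the conjunct ready is False.
Both cases fail — unsatisfiable.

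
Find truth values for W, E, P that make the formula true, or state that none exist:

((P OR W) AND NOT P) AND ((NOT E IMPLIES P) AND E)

W=T, E=T, P=F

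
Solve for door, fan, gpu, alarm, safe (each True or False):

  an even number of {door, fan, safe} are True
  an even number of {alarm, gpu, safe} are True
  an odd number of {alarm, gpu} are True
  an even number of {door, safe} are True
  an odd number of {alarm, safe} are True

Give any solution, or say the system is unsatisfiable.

door=T; fan=F; gpu=T; alarm=F; safe=T

{door, fan, safe}: 2 true → even ✓
{alarm, gpu, safe}: 2 true → even ✓
{alarm, gpu}: 1 true → odd ✓
{door, safe}: 2 true → even ✓
{alarm, safe}: 1 true → odd ✓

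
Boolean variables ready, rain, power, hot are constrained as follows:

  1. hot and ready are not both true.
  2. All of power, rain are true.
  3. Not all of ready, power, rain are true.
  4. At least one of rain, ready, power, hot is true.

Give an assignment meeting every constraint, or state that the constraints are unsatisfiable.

ready=F, rain=T, power=T, hot=F

  (1) hot=F, ready=F — not both ✓
  (2) {power, rain}: all 2 true ✓
  (3) {ready, power, rain}: 2/3 true — not all ✓
  (4) {rain, ready, power, hot}: 2 true — at least one ✓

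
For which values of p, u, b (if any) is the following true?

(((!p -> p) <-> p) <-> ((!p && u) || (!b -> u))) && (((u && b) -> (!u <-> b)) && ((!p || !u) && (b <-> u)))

No satisfying assignment exists.

Case u = True: the formula simplifies to ((!p -> p) <-> p) && ((b -> !b) && (!p && b)).
  b = True: the conjunct b -> !b becomes True -> !True = False.
  b = False: the conjunct b is False.
Case u = False: the formula simplifies to (((!p -> p) <-> p) <-> b) && !b.
  b = True: the conjunct !b is False.
  b = False: simplifies to !(((!p -> p) <-> p)).
    p = True: this becomes !((True <-> True)) = False.
    p = False: this becomes !((False <-> False)) = False.
Both cases fail — unsatisfiable.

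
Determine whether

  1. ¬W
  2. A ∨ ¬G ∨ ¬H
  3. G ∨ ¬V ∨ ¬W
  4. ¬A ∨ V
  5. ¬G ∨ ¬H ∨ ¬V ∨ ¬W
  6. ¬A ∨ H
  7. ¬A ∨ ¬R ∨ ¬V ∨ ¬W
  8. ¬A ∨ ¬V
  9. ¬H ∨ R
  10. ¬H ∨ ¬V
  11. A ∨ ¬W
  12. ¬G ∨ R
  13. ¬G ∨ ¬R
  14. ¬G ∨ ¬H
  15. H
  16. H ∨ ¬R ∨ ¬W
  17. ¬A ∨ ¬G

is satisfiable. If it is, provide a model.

G=F, A=F, H=T, V=F, W=F, R=T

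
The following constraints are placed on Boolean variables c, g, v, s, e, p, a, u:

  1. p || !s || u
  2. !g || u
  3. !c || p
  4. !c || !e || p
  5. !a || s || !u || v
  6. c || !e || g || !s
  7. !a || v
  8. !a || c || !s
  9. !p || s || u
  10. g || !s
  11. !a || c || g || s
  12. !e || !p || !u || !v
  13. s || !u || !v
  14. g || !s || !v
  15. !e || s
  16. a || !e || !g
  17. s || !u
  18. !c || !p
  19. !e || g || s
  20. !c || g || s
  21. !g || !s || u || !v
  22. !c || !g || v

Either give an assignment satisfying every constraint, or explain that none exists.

Try c = True:
  (!c || p) forces p = True.
  clause (!c || !p) is falsified — backtrack.
So c = False.
Set g = True.
  then (!g || u) forces u = True.
  then (s || !u) forces s = True.
  then (!a || c || !s) forces a = False.
  then (a || !e || !g) forces e = False.
Set v = False.
Set p = False.
All clauses satisfied.

c = False, g = True, v = False, s = True, e = False, p = False, a = False, u = True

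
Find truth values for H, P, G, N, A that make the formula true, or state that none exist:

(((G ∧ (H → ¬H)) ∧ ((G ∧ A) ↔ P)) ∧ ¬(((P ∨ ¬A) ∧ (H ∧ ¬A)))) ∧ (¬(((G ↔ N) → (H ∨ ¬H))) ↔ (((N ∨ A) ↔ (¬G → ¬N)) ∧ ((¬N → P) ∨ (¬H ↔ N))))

H = False, P = False, G = True, N = False, A = False

  ((G ∧ (H → ¬H)) ∧ ((G ∧ A) ↔ P)) ∧ ¬(((P ∨ ¬A) ∧ (H ∧ ¬A))) = True
    (G ∧ (H → ¬H)) ∧ ((G ∧ A) ↔ P) = True
      G ∧ (H → ¬H) = True
        H → ¬H = True
          ¬H = True
      (G ∧ A) ↔ P = True
        G ∧ A = False
    ¬(((P ∨ ¬A) ∧ (H ∧ ¬A))) = True
      (P ∨ ¬A) ∧ (H ∧ ¬A) = False
        P ∨ ¬A = True
          ¬A = True
        H ∧ ¬A = False
          ¬A = True
  ¬(((G ↔ N) → (H ∨ ¬H))) ↔ (((N ∨ A) ↔ (¬G → ¬N)) ∧ ((¬N → P) ∨ (¬H ↔ N))) = True
    ¬(((G ↔ N) → (H ∨ ¬H))) = False
      (G ↔ N) → (H ∨ ¬H) = True
        G ↔ N = False
        H ∨ ¬H = True
          ¬H = True
    ((N ∨ A) ↔ (¬G → ¬N)) ∧ ((¬N → P) ∨ (¬H ↔ N)) = False
      (N ∨ A) ↔ (¬G → ¬N) = False
        N ∨ A = False
        ¬G → ¬N = True
          ¬G = False
          ¬N = True
      (¬N → P) ∨ (¬H ↔ N) = False
        ¬N → P = False
          ¬N = True
        ¬H ↔ N = False
          ¬H = True
Both conjuncts True, so the formula holds.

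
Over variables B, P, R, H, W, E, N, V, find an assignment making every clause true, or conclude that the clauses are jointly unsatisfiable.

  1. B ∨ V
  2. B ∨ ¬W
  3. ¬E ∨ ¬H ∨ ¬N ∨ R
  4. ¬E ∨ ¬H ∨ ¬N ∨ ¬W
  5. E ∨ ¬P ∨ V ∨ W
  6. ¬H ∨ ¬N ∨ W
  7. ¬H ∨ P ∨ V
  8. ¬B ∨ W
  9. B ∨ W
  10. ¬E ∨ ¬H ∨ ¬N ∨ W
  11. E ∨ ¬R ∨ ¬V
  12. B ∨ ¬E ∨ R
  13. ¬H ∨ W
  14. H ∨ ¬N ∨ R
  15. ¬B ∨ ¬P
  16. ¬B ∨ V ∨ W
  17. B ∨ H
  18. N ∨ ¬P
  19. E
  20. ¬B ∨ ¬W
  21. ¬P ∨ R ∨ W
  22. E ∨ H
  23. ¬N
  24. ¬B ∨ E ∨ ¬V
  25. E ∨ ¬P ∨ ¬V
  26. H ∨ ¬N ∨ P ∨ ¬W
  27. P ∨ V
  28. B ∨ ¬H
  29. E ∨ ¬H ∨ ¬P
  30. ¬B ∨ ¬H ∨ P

Case W = True:
  (B ∨ ¬W) forces B = True.
  Clause (¬B ∨ ¬W) is falsified — contradiction.
Case W = False:
  (¬B ∨ W) forces B = False.
  Clause (B ∨ W) is falsified — contradiction.
Both cases fail, so the formula is unsatisfiable.

No satisfying assignment exists.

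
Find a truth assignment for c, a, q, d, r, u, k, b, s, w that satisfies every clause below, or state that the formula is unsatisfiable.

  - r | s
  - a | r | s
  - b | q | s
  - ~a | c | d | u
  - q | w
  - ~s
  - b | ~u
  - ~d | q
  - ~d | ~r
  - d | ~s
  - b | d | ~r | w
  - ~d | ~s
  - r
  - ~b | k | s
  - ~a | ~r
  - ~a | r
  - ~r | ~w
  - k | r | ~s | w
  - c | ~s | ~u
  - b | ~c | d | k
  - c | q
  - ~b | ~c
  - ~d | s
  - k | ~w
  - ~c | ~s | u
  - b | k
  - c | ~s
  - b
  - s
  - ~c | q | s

Case s = True:
  Clause (~s) is falsified — contradiction.
Case s = False:
  Clause (s) is falsified — contradiction.
Both cases fail, so the formula is unsatisfiable.

UNSATISFIABLE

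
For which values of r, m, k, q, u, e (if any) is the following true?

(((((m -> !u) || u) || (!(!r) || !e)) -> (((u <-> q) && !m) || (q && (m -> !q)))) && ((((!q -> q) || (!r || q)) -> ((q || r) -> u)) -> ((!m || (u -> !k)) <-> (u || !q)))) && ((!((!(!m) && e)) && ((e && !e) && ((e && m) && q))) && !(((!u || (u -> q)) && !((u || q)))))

Case e = True: the conjunct !e is False.
Case e = False: the conjunct e is False.
Both cases fail — unsatisfiable.

Unsatisfiable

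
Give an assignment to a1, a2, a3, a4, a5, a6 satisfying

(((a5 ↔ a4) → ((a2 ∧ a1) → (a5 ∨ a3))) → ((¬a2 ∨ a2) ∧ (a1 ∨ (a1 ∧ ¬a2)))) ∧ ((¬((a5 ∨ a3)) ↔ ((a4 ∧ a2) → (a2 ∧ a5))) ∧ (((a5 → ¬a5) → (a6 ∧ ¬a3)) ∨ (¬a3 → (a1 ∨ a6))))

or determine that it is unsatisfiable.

a1=T; a2=T; a3=F; a4=F; a5=F; a6=F

  ((a5 ↔ a4) → ((a2 ∧ a1) → (a5 ∨ a3))) → ((¬a2 ∨ a2) ∧ (a1 ∨ (a1 ∧ ¬a2))) = True
    (a5 ↔ a4) → ((a2 ∧ a1) → (a5 ∨ a3)) = False
      a5 ↔ a4 = True
      (a2 ∧ a1) → (a5 ∨ a3) = False
        a2 ∧ a1 = True
        a5 ∨ a3 = False
    (¬a2 ∨ a2) ∧ (a1 ∨ (a1 ∧ ¬a2)) = True
      ¬a2 ∨ a2 = True
        ¬a2 = False
      a1 ∨ (a1 ∧ ¬a2) = True
        a1 ∧ ¬a2 = False
          ¬a2 = False
  (¬((a5 ∨ a3)) ↔ ((a4 ∧ a2) → (a2 ∧ a5))) ∧ (((a5 → ¬a5) → (a6 ∧ ¬a3)) ∨ (¬a3 → (a1 ∨ a6))) = True
    ¬((a5 ∨ a3)) ↔ ((a4 ∧ a2) → (a2 ∧ a5)) = True
      ¬((a5 ∨ a3)) = True
        a5 ∨ a3 = False
      (a4 ∧ a2) → (a2 ∧ a5) = True
        a4 ∧ a2 = False
        a2 ∧ a5 = False
    ((a5 → ¬a5) → (a6 ∧ ¬a3)) ∨ (¬a3 → (a1 ∨ a6)) = True
      (a5 → ¬a5) → (a6 ∧ ¬a3) = False
        a5 → ¬a5 = True
          ¬a5 = True
        a6 ∧ ¬a3 = False
          ¬a3 = True
      ¬a3 → (a1 ∨ a6) = True
        ¬a3 = True
        a1 ∨ a6 = True
Both conjuncts True, so the formula holds.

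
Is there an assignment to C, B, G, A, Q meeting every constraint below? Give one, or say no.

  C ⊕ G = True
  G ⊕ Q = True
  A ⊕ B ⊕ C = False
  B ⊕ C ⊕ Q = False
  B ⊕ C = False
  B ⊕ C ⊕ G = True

C = False; B = False; G = True; A = False; Q = False

C ⊕ G = F ⊕ T = True ✓
G ⊕ Q = T ⊕ F = True ✓
A ⊕ B ⊕ C = F ⊕ F ⊕ F = False ✓
B ⊕ C ⊕ Q = F ⊕ F ⊕ F = False ✓
B ⊕ C = F ⊕ F = False ✓
B ⊕ C ⊕ G = F ⊕ F ⊕ T = True ✓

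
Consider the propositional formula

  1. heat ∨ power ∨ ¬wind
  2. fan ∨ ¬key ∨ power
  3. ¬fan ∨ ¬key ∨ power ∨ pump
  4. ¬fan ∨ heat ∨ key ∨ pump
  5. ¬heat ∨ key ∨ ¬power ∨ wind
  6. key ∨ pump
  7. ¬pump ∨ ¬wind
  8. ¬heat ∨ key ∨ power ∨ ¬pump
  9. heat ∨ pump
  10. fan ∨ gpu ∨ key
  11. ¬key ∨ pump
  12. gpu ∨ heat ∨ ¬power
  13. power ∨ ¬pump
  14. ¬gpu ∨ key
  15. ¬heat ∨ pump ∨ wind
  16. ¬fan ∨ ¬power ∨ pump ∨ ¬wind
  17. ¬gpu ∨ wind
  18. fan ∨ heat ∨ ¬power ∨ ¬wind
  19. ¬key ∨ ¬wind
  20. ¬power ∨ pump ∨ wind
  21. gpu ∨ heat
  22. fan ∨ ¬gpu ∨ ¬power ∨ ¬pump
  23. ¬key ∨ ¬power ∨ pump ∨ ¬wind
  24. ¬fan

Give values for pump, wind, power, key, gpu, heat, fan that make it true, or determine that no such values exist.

pump=T, wind=F, power=T, key=T, gpu=F, heat=T, fan=F

Unit clause (¬fan) forces fan = False.
Try pump = False:
  (key ∨ pump) forces key = True.
  clause (¬key ∨ pump) is falsified — backtrack.
So pump = True.
  then (¬pump ∨ ¬wind) forces wind = False.
  then (power ∨ ¬pump) forces power = True.
  then (¬gpu ∨ wind) forces gpu = False.
  then (gpu ∨ heat) forces heat = True.
  then (¬heat ∨ key ∨ ¬power ∨ wind) forces key = True.
All clauses satisfied.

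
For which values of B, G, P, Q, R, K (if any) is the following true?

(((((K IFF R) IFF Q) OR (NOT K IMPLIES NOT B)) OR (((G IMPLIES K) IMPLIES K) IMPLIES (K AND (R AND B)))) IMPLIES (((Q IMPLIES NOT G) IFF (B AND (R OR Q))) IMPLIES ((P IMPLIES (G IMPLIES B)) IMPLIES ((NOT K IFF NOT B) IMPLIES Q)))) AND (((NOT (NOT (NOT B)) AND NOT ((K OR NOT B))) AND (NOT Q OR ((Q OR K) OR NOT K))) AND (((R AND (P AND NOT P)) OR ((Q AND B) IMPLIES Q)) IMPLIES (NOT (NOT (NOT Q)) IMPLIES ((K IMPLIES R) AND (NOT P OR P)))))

Unsatisfiable

Case B = True: the conjunct NOT (NOT (NOT B)) becomes NOT (NOT False) = False.
Case B = False: the conjunct NOT ((K OR NOT B)) becomes NOT ((K OR True)) = False.
Both cases fail — unsatisfiable.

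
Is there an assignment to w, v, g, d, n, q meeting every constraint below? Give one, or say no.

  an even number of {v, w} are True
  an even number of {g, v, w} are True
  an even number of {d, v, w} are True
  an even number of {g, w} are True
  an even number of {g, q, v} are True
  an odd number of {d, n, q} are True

w: False, v: False, g: False, d: False, n: True, q: False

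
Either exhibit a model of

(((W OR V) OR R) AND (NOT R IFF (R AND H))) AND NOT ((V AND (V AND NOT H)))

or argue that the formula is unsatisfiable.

W=F, V=F, R=T, H=F

  ((W OR V) OR R) AND (NOT R IFF (R AND H)) = True
    (W OR V) OR R = True
      W OR V = False
    NOT R IFF (R AND H) = True
      NOT R = False
      R AND H = False
  NOT ((V AND (V AND NOT H))) = True
    V AND (V AND NOT H) = False
      V AND NOT H = False
        NOT H = True
Both conjuncts True, so the formula holds.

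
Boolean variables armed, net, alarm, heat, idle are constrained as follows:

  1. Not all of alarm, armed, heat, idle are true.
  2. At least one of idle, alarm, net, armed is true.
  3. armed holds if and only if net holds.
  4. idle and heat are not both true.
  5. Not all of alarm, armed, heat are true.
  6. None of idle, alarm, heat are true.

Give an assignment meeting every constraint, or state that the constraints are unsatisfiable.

armed = True; net = True; alarm = False; heat = False; idle = False

  (1) {alarm, armed, heat, idle}: 1/4 true — not all ✓
  (2) {idle, alarm, net, armed}: 2 true — at least one ✓
  (3) armed=T, net=T — same ✓
  (4) idle=F, heat=F — not both ✓
  (5) {alarm, armed, heat}: 1/3 true — not all ✓
  (6) {idle, alarm, heat}: 0 true — none ✓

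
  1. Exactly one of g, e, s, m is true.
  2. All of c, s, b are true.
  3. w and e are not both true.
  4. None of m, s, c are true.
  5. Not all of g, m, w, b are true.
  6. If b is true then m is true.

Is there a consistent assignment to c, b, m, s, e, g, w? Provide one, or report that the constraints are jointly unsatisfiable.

Case c = True:
  Constraint (4) is violated (c=T) — contradiction.
Case c = False:
  Constraint (2) is violated (c=F) — contradiction.
Both cases fail — unsatisfiable.

The formula is unsatisfiable.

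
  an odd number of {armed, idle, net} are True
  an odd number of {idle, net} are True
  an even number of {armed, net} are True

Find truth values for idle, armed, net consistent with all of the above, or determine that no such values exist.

idle=T, armed=F, net=F

{armed, idle, net}: 1 true → odd ✓
{idle, net}: 1 true → odd ✓
{armed, net}: 0 true → even ✓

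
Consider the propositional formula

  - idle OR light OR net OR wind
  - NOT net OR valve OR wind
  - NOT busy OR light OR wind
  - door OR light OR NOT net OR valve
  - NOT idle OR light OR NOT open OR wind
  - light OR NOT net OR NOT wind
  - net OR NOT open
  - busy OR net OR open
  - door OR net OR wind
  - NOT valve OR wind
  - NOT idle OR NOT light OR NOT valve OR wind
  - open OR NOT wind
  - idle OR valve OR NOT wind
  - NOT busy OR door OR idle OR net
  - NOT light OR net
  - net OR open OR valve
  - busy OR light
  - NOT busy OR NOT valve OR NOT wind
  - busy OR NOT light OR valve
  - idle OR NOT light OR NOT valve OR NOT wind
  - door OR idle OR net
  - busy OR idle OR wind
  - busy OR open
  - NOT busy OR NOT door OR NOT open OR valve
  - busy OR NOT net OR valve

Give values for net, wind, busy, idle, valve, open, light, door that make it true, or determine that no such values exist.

Set net = True.
Try wind = False:
  (NOT net OR valve OR wind) forces valve = True.
  clause (NOT valve OR wind) is falsified — backtrack.
So wind = True.
  then (light OR NOT net OR NOT wind) forces light = True.
  then (open OR NOT wind) forces open = True.
Set busy = True.
  then (NOT busy OR NOT valve OR NOT wind) forces valve = False.
  then (NOT busy OR NOT door OR NOT open OR valve) forces door = False.
  then (idle OR valve OR NOT wind) forces idle = True.
All clauses satisfied.

net=T; wind=T; busy=T; idle=T; valve=F; open=T; light=T; door=F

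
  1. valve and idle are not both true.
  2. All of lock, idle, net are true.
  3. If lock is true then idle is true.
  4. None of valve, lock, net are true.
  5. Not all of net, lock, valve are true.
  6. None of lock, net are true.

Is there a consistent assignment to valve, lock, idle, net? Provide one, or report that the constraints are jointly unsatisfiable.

Unsatisfiable — no assignment works.

Case lock = True:
  Constraint (4) is violated (lock=T) — contradiction.
Case lock = False:
  Constraint (2) is violated (lock=F) — contradiction.
Both cases fail — unsatisfiable.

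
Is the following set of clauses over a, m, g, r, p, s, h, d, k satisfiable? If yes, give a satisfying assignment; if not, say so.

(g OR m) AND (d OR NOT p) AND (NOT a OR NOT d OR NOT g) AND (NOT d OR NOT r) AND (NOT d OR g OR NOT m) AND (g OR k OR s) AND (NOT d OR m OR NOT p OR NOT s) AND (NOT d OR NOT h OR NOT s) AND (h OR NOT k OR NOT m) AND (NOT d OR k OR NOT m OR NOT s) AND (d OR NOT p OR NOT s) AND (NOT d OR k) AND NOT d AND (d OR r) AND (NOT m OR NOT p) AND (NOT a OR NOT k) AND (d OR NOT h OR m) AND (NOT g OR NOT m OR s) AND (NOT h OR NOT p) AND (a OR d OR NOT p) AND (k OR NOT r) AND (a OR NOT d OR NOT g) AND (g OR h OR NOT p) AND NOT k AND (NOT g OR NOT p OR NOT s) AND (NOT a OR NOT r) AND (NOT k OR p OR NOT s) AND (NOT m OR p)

Case d = True:
  Clause (NOT d) is falsified — contradiction.
Case d = False:
  (d OR NOT p) forces p = False.
  (d OR r) forces r = True.
  (k OR NOT r) forces k = True.
  Clause (NOT k) is falsified — contradiction.
Both cases fail, so the formula is unsatisfiable.

No satisfying assignment exists.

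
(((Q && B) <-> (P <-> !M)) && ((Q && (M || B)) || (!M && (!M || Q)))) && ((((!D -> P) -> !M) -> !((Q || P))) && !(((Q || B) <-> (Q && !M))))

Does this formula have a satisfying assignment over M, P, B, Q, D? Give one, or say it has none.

M: False, P: False, B: True, Q: False, D: False

  ((Q && B) <-> (P <-> !M)) && ((Q && (M || B)) || (!M && (!M || Q))) = True
    (Q && B) <-> (P <-> !M) = True
      Q && B = False
      P <-> !M = False
        !M = True
    (Q && (M || B)) || (!M && (!M || Q)) = True
      Q && (M || B) = False
        M || B = True
      !M && (!M || Q) = True
        !M = True
        !M || Q = True
          !M = True
  (((!D -> P) -> !M) -> !((Q || P))) && !(((Q || B) <-> (Q && !M))) = True
    ((!D -> P) -> !M) -> !((Q || P)) = True
      (!D -> P) -> !M = True
        !D -> P = False
          !D = True
        !M = True
      !((Q || P)) = True
        Q || P = False
    !(((Q || B) <-> (Q && !M))) = True
      (Q || B) <-> (Q && !M) = False
        Q || B = True
        Q && !M = False
          !M = True
Both conjuncts True, so the formula holds.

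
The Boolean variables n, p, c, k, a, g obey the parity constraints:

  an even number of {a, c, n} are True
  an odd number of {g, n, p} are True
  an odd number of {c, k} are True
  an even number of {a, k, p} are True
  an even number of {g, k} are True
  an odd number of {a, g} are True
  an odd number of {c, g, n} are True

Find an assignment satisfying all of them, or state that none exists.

n = False, p = True, c = True, k = False, a = True, g = False

{a, c, n}: 2 true → even ✓
{g, n, p}: 1 true → odd ✓
{c, k}: 1 true → odd ✓
{a, k, p}: 2 true → even ✓
{g, k}: 0 true → even ✓
{a, g}: 1 true → odd ✓
{c, g, n}: 1 true → odd ✓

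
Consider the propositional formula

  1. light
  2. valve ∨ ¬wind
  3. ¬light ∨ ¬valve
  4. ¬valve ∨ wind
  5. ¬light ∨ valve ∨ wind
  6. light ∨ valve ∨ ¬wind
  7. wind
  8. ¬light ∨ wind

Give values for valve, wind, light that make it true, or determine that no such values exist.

Unsatisfiable — no assignment works.

Case wind = True:
  (light) forces light = True.
  (valve ∨ ¬wind) forces valve = True.
  Clause (¬light ∨ ¬valve) is falsified — contradiction.
Case wind = False:
  Clause (wind) is falsified — contradiction.
Both cases fail, so the formula is unsatisfiable.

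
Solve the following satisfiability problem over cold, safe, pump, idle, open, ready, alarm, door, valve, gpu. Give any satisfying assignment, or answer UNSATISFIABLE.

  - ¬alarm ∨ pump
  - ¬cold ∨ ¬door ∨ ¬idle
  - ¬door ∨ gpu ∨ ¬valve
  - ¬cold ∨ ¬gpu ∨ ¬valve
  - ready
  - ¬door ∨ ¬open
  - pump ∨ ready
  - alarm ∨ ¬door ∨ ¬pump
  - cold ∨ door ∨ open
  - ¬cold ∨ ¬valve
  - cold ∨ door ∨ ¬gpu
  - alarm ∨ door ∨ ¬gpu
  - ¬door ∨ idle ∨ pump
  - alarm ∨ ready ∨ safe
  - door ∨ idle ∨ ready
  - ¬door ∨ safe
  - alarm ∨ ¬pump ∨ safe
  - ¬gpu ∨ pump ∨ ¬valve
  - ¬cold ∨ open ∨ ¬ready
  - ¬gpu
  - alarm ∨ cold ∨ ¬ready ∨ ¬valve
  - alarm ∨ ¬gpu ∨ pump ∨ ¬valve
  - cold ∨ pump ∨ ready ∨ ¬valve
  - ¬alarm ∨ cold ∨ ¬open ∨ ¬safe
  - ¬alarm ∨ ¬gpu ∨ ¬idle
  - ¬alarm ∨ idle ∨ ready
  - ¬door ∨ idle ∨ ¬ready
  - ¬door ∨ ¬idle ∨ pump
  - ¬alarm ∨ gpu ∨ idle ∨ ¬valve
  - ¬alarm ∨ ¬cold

cold: False, safe: False, pump: True, idle: True, open: True, ready: True, alarm: True, door: False, valve: False, gpu: False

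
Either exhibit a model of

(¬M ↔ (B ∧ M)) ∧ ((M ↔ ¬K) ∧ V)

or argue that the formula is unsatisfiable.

B=F, M=T, V=T, K=F

  ¬M ↔ (B ∧ M) = True
    ¬M = False
    B ∧ M = False
  (M ↔ ¬K) ∧ V = True
    M ↔ ¬K = True
      ¬K = True
Both conjuncts True, so the formula holds.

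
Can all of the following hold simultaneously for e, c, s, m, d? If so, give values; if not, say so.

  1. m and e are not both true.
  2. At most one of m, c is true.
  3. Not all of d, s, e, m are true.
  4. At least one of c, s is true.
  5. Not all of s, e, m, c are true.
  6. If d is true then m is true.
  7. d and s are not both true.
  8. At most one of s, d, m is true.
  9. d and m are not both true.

e = False; c = True; s = False; m = False; d = False

  (1) m=F, e=F — not both ✓
  (2) {m, c}: 1 true — at most one ✓
  (3) {d, s, e, m}: 0/4 true — not all ✓
  (4) {c, s}: 1 true — at least one ✓
  (5) {s, e, m, c}: 1/4 true — not all ✓
  (6) d=F ⇒ m: vacuous ✓
  (7) d=F, s=F — not both ✓
  (8) {s, d, m}: 0 true — at most one ✓
  (9) d=F, m=F — not both ✓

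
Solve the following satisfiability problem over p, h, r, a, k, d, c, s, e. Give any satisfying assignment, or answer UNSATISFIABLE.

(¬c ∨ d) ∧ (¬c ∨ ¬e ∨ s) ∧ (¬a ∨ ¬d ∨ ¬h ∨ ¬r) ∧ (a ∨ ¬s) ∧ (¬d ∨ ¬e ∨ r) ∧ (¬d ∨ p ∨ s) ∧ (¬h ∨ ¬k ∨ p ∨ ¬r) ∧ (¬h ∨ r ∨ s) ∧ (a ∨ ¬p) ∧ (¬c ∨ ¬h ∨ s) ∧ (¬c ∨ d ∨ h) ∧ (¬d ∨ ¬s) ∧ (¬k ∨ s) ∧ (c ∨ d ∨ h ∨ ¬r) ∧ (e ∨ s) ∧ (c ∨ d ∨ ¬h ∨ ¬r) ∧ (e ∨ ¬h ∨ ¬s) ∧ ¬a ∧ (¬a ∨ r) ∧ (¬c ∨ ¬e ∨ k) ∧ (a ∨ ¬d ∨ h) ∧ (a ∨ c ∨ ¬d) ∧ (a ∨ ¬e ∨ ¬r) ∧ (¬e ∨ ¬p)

p: False, h: False, r: False, a: False, k: False, d: False, c: False, s: False, e: True

Unit clause (¬a) forces a = False.
In (a ∨ ¬s) only ¬s is left, so s = False.
In (a ∨ ¬p) only ¬p is left, so p = False.
In (¬k ∨ s) only ¬k is left, so k = False.
In (e ∨ s) only e is left, so e = True.
In (¬c ∨ ¬e ∨ k) only ¬c is left, so c = False.
In (a ∨ c ∨ ¬d) only ¬d is left, so d = False.
In (a ∨ ¬e ∨ ¬r) only ¬r is left, so r = False.
In (¬h ∨ r ∨ s) only ¬h is left, so h = False.
All clauses satisfied.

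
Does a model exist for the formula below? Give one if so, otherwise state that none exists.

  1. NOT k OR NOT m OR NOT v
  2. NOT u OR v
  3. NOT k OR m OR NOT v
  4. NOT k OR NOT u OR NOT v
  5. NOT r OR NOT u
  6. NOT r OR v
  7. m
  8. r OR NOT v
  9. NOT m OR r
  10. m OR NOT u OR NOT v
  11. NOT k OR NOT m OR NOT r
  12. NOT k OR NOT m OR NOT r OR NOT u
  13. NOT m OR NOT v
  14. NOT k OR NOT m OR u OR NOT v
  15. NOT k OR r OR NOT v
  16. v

Case v = True:
  (m) forces m = True.
  Clause (NOT m OR NOT v) is falsified — contradiction.
Case v = False:
  Clause (v) is falsified — contradiction.
Both cases fail, so the formula is unsatisfiable.

The formula is unsatisfiable.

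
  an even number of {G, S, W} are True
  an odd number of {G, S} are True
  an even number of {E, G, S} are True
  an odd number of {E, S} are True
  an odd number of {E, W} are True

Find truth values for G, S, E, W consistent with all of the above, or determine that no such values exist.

The formula is unsatisfiable.

Adding constraints 1, 3, 5 mod 2: every variable appears an even number of times on the left, so the left side is 0.
But the right sides sum to 1 (mod 2). 0 ≠ 1 — the system is inconsistent.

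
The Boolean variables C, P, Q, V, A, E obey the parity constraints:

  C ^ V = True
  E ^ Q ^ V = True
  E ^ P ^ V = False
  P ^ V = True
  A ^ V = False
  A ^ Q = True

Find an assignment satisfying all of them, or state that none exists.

No satisfying assignment exists.

Adding constraints 2, 3, 4, 5, 6 mod 2: every variable appears an even number of times on the left, so the left side is 0.
But the right sides sum to 1 (mod 2). 0 ≠ 1 — the system is inconsistent.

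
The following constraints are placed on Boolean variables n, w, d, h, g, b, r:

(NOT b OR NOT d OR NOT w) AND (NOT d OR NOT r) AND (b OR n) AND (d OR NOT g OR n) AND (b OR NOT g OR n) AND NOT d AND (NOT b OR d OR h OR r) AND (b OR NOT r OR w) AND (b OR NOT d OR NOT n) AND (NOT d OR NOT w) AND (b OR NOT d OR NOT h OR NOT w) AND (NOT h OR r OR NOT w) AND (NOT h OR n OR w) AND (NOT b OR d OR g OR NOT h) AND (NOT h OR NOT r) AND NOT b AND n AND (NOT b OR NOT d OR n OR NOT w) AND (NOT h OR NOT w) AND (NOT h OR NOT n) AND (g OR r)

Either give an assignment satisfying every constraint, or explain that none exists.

n = True; w = True; d = False; h = False; g = False; b = False; r = True

Unit clause (NOT d) forces d = False.
Unit clause (NOT b) forces b = False.
Unit clause (n) forces n = True.
In (NOT h OR NOT n) only NOT h is left, so h = False.
Set w = True.
Set g = False.
  then (g OR r) forces r = True.
All clauses satisfied.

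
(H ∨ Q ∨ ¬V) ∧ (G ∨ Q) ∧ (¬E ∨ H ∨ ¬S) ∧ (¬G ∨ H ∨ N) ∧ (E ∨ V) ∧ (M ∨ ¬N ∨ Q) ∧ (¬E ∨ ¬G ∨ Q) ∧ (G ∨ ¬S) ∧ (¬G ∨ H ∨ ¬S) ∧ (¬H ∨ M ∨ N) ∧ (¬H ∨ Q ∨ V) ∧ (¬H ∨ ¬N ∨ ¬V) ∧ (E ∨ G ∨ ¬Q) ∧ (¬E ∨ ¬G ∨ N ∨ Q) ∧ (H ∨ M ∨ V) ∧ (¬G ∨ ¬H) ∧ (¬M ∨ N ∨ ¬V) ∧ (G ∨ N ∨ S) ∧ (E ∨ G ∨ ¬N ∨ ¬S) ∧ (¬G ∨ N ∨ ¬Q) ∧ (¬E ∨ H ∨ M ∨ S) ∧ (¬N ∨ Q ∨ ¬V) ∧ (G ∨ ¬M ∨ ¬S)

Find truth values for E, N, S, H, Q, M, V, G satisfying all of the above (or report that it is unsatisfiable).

E = False, N = True, S = False, H = False, Q = True, M = False, V = True, G = True

Set E = False.
  then (E ∨ V) forces V = True.
Try N = False:
  (¬M ∨ N ∨ ¬V) forces M = False.
  (¬H ∨ M ∨ N) forces H = False.
  (H ∨ Q ∨ ¬V) forces Q = True.
  (¬G ∨ H ∨ N) forces G = False.
  clause (E ∨ G ∨ ¬Q) is falsified — backtrack.
So N = True.
  then (¬H ∨ ¬N ∨ ¬V) forces H = False.
  then (¬N ∨ Q ∨ ¬V) forces Q = True.
  then (E ∨ G ∨ ¬Q) forces G = True.
  then (¬G ∨ H ∨ ¬S) forces S = False.
Set M = False.
All clauses satisfied.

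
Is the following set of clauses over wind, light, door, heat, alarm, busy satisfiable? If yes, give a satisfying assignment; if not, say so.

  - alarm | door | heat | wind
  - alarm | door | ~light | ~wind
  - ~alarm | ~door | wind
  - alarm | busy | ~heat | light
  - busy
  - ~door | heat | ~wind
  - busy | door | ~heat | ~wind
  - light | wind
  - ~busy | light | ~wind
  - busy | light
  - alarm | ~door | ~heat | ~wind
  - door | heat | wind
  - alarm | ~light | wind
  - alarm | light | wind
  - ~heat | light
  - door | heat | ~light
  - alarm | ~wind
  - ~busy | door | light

Unit clause (busy) forces busy = True.
Set wind = True.
  then (~busy | light | ~wind) forces light = True.
  then (alarm | ~wind) forces alarm = True.
Set door = False.
  then (door | heat | ~light) forces heat = True.
All clauses satisfied.

wind=T, light=T, door=F, heat=T, alarm=T, busy=T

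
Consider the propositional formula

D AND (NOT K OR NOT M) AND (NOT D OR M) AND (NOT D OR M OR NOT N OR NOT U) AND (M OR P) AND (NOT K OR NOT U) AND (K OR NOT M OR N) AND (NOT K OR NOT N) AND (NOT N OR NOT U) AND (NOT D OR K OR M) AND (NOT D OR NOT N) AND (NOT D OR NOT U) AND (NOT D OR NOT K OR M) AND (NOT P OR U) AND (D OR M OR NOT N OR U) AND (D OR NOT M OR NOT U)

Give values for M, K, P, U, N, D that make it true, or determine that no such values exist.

The formula is unsatisfiable.

Case D = True:
  (NOT D OR M) forces M = True.
  (NOT K OR NOT M) forces K = False.
  (K OR NOT M OR N) forces N = True.
  Clause (NOT D OR NOT N) is falsified — contradiction.
Case D = False:
  Clause (D) is falsified — contradiction.
Both cases fail, so the formula is unsatisfiable.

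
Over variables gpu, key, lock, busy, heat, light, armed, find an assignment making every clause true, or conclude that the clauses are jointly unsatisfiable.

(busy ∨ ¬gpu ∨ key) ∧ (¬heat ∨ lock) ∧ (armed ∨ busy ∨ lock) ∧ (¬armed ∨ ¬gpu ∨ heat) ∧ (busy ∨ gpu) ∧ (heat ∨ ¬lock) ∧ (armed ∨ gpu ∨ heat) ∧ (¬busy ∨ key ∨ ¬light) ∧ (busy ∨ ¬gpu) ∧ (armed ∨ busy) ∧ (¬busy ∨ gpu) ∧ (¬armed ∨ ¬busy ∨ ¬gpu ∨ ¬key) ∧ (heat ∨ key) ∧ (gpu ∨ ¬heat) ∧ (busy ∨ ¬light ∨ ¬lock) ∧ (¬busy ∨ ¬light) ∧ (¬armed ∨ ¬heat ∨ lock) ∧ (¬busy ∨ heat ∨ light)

Try gpu = False:
  (busy ∨ gpu) forces busy = True.
  clause (¬busy ∨ gpu) is falsified — backtrack.
So gpu = True.
  then (busy ∨ ¬gpu) forces busy = True.
  then (¬busy ∨ ¬light) forces light = False.
  then (¬busy ∨ heat ∨ light) forces heat = True.
  then (¬heat ∨ lock) forces lock = True.
Set key = False.
Set armed = False.
All clauses satisfied.

gpu = True; key = False; lock = True; busy = True; heat = True; light = False; armed = False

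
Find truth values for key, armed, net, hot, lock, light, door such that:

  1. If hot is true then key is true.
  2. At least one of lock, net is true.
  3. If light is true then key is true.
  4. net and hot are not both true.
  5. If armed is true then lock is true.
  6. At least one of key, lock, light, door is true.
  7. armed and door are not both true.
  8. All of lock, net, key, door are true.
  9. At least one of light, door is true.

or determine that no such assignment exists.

key = True; armed = False; net = True; hot = False; lock = True; light = True; door = True

  (1) hot=F ⇒ key: vacuous ✓
  (2) {lock, net}: 2 true — at least one ✓
  (3) light=T ⇒ key: T ✓
  (4) net=T, hot=F — not both ✓
  (5) armed=F ⇒ lock: vacuous ✓
  (6) {key, lock, light, door}: 4 true — at least one ✓
  (7) armed=F, door=T — not both ✓
  (8) {lock, net, key, door}: all 4 true ✓
  (9) {light, door}: 2 true — at least one ✓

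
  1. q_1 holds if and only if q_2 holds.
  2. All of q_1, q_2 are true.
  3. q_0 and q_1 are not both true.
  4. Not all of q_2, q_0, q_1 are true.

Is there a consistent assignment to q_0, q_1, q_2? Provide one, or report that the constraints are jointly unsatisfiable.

q_0 = False, q_1 = True, q_2 = True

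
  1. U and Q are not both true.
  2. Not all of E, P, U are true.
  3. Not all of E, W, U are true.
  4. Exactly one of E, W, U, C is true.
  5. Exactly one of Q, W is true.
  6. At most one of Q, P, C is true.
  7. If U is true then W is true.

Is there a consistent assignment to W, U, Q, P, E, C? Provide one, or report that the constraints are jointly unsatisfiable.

W = True, U = False, Q = False, P = False, E = False, C = False

  (1) U=F, Q=F — not both ✓
  (2) {E, P, U}: 0/3 true — not all ✓
  (3) {E, W, U}: 1/3 true — not all ✓
  (4) {E, W, U, C}: 1 true — exactly one ✓
  (5) {Q, W}: 1 true — exactly one ✓
  (6) {Q, P, C}: 0 true — at most one ✓
  (7) U=F ⇒ W: vacuous ✓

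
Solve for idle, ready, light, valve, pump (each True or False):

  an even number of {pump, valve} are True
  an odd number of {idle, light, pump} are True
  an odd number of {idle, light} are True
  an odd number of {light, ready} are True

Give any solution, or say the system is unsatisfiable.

idle = False; ready = False; light = True; valve = False; pump = False

{pump, valve}: 0 true → even ✓
{idle, light, pump}: 1 true → odd ✓
{idle, light}: 1 true → odd ✓
{light, ready}: 1 true → odd ✓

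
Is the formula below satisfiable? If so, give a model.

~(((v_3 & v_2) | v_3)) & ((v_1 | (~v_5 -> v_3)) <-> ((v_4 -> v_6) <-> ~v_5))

v_1=F; v_2=T; v_3=F; v_4=T; v_5=F; v_6=F

  ~(((v_3 & v_2) | v_3)) = True
    (v_3 & v_2) | v_3 = False
      v_3 & v_2 = False
  (v_1 | (~v_5 -> v_3)) <-> ((v_4 -> v_6) <-> ~v_5) = True
    v_1 | (~v_5 -> v_3) = False
      ~v_5 -> v_3 = False
        ~v_5 = True
    (v_4 -> v_6) <-> ~v_5 = False
      v_4 -> v_6 = False
      ~v_5 = True
Both conjuncts True, so the formula holds.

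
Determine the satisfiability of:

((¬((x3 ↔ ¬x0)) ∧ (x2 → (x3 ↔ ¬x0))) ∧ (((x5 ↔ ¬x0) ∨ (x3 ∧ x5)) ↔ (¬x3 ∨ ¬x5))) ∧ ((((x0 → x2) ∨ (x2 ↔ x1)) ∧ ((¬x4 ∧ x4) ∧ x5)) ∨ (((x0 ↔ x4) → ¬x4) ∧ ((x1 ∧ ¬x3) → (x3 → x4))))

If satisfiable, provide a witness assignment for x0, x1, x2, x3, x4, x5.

x0 = False; x1 = True; x2 = False; x3 = False; x4 = False; x5 = True

  (¬((x3 ↔ ¬x0)) ∧ (x2 → (x3 ↔ ¬x0))) ∧ (((x5 ↔ ¬x0) ∨ (x3 ∧ x5)) ↔ (¬x3 ∨ ¬x5)) = True
    ¬((x3 ↔ ¬x0)) ∧ (x2 → (x3 ↔ ¬x0)) = True
      ¬((x3 ↔ ¬x0)) = True
        x3 ↔ ¬x0 = False
          ¬x0 = True
      x2 → (x3 ↔ ¬x0) = True
        x3 ↔ ¬x0 = False
          ¬x0 = True
    ((x5 ↔ ¬x0) ∨ (x3 ∧ x5)) ↔ (¬x3 ∨ ¬x5) = True
      (x5 ↔ ¬x0) ∨ (x3 ∧ x5) = True
        x5 ↔ ¬x0 = True
          ¬x0 = True
        x3 ∧ x5 = False
      ¬x3 ∨ ¬x5 = True
        ¬x3 = True
        ¬x5 = False
  (((x0 → x2) ∨ (x2 ↔ x1)) ∧ ((¬x4 ∧ x4) ∧ x5)) ∨ (((x0 ↔ x4) → ¬x4) ∧ ((x1 ∧ ¬x3) → (x3 → x4))) = True
    ((x0 → x2) ∨ (x2 ↔ x1)) ∧ ((¬x4 ∧ x4) ∧ x5) = False
      (x0 → x2) ∨ (x2 ↔ x1) = True
        x0 → x2 = True
        x2 ↔ x1 = False
      (¬x4 ∧ x4) ∧ x5 = False
        ¬x4 ∧ x4 = False
          ¬x4 = True
    ((x0 ↔ x4) → ¬x4) ∧ ((x1 ∧ ¬x3) → (x3 → x4)) = True
      (x0 ↔ x4) → ¬x4 = True
        x0 ↔ x4 = True
        ¬x4 = True
      (x1 ∧ ¬x3) → (x3 → x4) = True
        x1 ∧ ¬x3 = True
          ¬x3 = True
        x3 → x4 = True
Both conjuncts True, so the formula holds.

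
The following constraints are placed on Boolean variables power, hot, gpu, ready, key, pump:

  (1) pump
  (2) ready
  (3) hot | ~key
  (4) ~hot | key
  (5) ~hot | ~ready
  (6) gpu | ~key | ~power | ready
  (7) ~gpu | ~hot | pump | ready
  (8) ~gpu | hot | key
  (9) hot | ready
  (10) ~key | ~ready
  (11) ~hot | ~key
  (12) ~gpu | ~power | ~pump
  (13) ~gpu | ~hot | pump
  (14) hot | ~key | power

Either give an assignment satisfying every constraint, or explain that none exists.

Unit clause (pump) forces pump = True.
Unit clause (ready) forces ready = True.
In (~hot | ~ready) only ~hot is left, so hot = False.
In (~key | ~ready) only ~key is left, so key = False.
In (~gpu | hot | key) only ~gpu is left, so gpu = False.
Set power = True.
All clauses satisfied.

power: True, hot: False, gpu: False, ready: True, key: False, pump: True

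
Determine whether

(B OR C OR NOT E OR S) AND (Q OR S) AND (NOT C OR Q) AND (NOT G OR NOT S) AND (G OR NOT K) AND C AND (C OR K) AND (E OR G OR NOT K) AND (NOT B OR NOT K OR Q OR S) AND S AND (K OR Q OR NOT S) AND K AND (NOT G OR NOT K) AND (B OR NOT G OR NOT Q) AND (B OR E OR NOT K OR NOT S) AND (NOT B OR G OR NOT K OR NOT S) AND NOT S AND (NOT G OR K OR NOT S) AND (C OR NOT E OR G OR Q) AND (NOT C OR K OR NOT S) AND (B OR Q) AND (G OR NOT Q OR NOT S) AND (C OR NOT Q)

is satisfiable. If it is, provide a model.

The formula is unsatisfiable.

Case S = True:
  Clause (NOT S) is falsified — contradiction.
Case S = False:
  Clause (S) is falsified — contradiction.
Both cases fail, so the formula is unsatisfiable.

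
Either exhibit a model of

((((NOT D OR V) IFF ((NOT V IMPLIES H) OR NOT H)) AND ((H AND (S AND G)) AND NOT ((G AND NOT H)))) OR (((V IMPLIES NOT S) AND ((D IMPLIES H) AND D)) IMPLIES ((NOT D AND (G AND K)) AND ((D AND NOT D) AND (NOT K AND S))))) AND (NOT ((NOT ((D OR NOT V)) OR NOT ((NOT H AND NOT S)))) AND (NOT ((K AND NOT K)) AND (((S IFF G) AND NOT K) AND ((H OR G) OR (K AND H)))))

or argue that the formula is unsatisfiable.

Unsatisfiable — no assignment works.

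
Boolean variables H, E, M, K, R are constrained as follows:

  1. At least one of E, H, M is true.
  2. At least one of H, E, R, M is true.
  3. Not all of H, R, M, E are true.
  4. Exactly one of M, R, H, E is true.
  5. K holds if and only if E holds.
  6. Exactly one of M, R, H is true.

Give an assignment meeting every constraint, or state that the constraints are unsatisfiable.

H=F, E=F, M=T, K=F, R=F

  (1) {E, H, M}: 1 true — at least one ✓
  (2) {H, E, R, M}: 1 true — at least one ✓
  (3) {H, R, M, E}: 1/4 true — not all ✓
  (4) {M, R, H, E}: 1 true — exactly one ✓
  (5) K=F, E=F — same ✓
  (6) {M, R, H}: 1 true — exactly one ✓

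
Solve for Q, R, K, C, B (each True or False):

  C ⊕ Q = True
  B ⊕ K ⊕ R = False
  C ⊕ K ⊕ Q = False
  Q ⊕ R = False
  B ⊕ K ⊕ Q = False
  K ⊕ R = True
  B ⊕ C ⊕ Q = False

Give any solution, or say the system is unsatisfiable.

Q = False, R = False, K = True, C = True, B = True

C ⊕ Q = T ⊕ F = True ✓
B ⊕ K ⊕ R = T ⊕ T ⊕ F = False ✓
C ⊕ K ⊕ Q = T ⊕ T ⊕ F = False ✓
Q ⊕ R = F ⊕ F = False ✓
B ⊕ K ⊕ Q = T ⊕ T ⊕ F = False ✓
K ⊕ R = T ⊕ F = True ✓
B ⊕ C ⊕ Q = T ⊕ T ⊕ F = False ✓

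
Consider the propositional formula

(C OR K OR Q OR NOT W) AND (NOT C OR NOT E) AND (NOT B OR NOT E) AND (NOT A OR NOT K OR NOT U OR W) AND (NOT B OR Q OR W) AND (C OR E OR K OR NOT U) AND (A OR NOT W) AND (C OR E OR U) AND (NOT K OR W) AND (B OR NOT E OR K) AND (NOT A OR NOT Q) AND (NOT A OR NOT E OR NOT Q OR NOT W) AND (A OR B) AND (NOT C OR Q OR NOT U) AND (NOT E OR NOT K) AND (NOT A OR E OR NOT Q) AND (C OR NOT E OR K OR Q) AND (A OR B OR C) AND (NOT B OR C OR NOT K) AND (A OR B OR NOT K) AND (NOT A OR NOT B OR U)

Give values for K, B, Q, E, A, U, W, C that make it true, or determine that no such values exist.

Set K = False.
Set B = True.
  then (NOT B OR NOT E) forces E = False.
Set Q = True.
  then (NOT A OR NOT Q) forces A = False.
  then (A OR NOT W) forces W = False.
Set U = False.
  then (C OR E OR U) forces C = True.
All clauses satisfied.

K = False, B = True, Q = True, E = False, A = False, U = False, W = False, C = True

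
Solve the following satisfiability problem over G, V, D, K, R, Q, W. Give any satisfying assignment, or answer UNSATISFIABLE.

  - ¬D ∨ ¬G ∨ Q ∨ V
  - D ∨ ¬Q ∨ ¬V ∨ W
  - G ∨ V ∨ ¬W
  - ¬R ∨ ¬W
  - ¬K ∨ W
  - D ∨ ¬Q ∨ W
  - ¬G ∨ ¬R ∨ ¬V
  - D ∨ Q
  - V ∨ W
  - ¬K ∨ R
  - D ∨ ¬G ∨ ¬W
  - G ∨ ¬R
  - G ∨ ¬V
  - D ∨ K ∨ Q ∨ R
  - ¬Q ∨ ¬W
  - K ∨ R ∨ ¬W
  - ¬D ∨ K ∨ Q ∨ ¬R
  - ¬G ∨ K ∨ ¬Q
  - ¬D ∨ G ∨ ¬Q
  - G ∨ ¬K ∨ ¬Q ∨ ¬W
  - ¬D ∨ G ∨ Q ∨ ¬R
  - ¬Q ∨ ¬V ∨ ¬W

G = True, V = True, D = True, K = False, R = False, Q = False, W = False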